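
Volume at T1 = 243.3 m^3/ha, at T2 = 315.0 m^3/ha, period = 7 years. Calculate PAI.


Formula: PAI = (V_T2 - V_T1) / (T2 - T1)
Volume increment = 315.0 - 243.3 = 71.7 m^3/ha
PAI = 71.7 / 7 = 10.24 m^3/ha/year

10.24


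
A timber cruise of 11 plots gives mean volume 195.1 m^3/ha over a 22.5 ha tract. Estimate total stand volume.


Formula: Total Volume = Mean Volume per ha * Total Area
Total Volume = 195.1 m^3/ha * 22.5 ha
Total Volume = 4390 m^3

4390


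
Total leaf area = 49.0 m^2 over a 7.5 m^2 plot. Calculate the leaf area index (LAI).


Formula: LAI = total leaf area / ground area  (dimensionless)
LAI = 49.0 m^2 / 7.5 m^2
LAI = 6.53

6.53


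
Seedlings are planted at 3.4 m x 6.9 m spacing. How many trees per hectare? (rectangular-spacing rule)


Formula: TPH = 10000 m^2/ha / (spacing_x * spacing_y)
Area per tree = 3.4 m * 6.9 m = 23.46 m^2
TPH = 10000 / 23.46 = 426 trees/ha

426


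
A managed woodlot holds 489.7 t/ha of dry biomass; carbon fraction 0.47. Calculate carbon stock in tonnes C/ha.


Formula: Carbon Stock = Biomass * Carbon Fraction
C = 489.7 t/ha * 0.47
C = 230.2 t C/ha

230.2


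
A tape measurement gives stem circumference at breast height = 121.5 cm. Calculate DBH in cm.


Formula: DBH = C / pi
DBH = 121.5 / pi
pi = 3.14159...
DBH = 38.7 cm

38.7


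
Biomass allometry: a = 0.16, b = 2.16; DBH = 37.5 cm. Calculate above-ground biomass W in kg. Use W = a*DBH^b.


Formula: W = a * DBH^b  (allometric power law)
DBH^b = 37.5^2.16 = 2511.3517
W = 0.16 * 2511.3517 = 401.8 kg

401.8


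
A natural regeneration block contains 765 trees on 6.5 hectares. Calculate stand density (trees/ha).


Formula: Stand Density = N_trees / Area_ha
Density = 765 trees / 6.5 ha
Density = 118 trees/ha

118


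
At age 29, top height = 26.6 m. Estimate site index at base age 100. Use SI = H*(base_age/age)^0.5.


Formula: SI = H_dom * (base_age / age)^0.5
Age ratio = 100 / 29 = 3.44828
sqrt(age_ratio) = 1.85695
SI = 26.6 * 1.85695 = 49.4 m

49.4


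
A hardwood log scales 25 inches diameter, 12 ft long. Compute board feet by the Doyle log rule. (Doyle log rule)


Doyle: BF = (D - 4)^2 * L / 16
Adjusted diameter = 25 - 4 = 21 in
(D-4)^2 = 21^2 = 441
BF = 441 * 12 / 16 = 331 BF

331


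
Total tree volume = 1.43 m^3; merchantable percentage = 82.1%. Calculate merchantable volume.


Formula: MV = V_total * (merchantable_pct / 100)
Merchantable fraction = 82.1% / 100 = 0.821
MV = 1.43 m^3 * 0.821 = 1.174 m^3

1.174


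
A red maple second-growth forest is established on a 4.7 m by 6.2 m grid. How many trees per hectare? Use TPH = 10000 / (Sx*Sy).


Formula: TPH = 10000 m^2/ha / (spacing_x * spacing_y)
Area per tree = 4.7 m * 6.2 m = 29.14 m^2
TPH = 10000 / 29.14 = 343 trees/ha

343


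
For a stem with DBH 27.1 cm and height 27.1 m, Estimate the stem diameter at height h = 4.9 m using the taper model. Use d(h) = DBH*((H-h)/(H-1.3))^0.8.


Taper: d(h) = DBH * ((H - h) / (H - 1.3))^0.8
Numerator = H - h = 27.1 - 4.9 = 22.2 m
Denominator = H - 1.3 = 27.1 - 1.3 = 25.8 m
Ratio = 22.2 / 25.8 = 0.86047
d = 27.1 * 0.86047^0.8 = 24.0 cm

24.0


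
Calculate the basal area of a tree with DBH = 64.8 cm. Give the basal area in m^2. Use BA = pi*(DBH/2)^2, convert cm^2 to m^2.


Formula: BA = pi * (DBH/2)^2 / 10000  (cm^2 to m^2)
Radius = DBH/2 = 64.8/2 = 32.4 cm
BA = pi * 32.4^2 / 10000
   = 3297.9183 cm^2 / 10000
   = 0.3298 m^2

0.3298


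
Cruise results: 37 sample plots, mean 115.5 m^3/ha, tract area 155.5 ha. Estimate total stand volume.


Formula: Total Volume = Mean Volume per ha * Total Area
Total Volume = 115.5 m^3/ha * 155.5 ha
Total Volume = 17960 m^3

17960


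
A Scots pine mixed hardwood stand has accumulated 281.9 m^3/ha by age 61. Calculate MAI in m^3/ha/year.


Formula: MAI = Total Volume / Stand Age
MAI = 281.9 m^3/ha / 61 years
MAI = 4.62 m^3/ha/year

4.62


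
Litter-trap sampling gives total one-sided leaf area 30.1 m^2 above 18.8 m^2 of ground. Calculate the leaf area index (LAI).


Formula: LAI = total leaf area / ground area  (dimensionless)
LAI = 30.1 m^2 / 18.8 m^2
LAI = 1.6

1.6


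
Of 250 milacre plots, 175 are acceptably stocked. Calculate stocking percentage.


Formula: Stocking % = stocked plots / total plots * 100
Stocking = 175 / 250 * 100
Stocking = 0.7 * 100 = 70.0%

70.0


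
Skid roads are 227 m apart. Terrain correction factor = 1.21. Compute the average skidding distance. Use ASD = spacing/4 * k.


Formula: ASD = (spacing / 4) * correction
Uncorrected distance = spacing / 4 = 227 / 4 = 56.75 m
ASD = 56.75 * 1.21 = 69 m

69


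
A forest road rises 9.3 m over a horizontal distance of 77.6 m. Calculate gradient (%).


Formula: Gradient = rise / run * 100
Gradient = 9.3 / 77.6 * 100 = 12.0%

12.0


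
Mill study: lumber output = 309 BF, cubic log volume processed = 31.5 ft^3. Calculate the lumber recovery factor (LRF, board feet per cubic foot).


Formula: LRF = Lumber Output (BF) / Log Input (ft^3)
LRF = 309 BF / 31.5 ft^3
LRF = 9.81 BF/ft^3

9.81


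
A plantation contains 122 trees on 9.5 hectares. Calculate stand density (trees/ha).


Formula: Stand Density = N_trees / Area_ha
Density = 122 trees / 9.5 ha
Density = 13 trees/ha

13


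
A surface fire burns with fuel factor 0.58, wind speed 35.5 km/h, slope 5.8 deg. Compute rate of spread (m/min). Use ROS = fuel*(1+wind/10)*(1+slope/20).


Formula: ROS = fuel * (1 + wind/10) * (1 + slope/20)
Wind factor = 1 + 35.5/10 = 4.55
Slope factor = 1 + 5.8/20 = 1.29
ROS = 0.58 * 4.55 * 1.29 = 3.4 m/min

3.4


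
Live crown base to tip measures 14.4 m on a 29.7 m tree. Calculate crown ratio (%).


Formula: Crown Ratio = (Crown Length / Total Height) * 100
CR = (14.4 m / 29.7 m) * 100
CR = 0.4848 * 100 = 48.5%

48.5


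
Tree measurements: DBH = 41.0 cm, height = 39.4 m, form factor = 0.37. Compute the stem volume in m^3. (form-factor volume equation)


Formula: V = pi * (DBH/200)^2 * H * ff
Radius = DBH/200 = 41.0/200 = 0.205 m
Radius^2 = 0.205^2 = 0.042025 m^2
V = pi * 0.042025 * 39.4 * 0.37
V = 1.925 m^3

1.925


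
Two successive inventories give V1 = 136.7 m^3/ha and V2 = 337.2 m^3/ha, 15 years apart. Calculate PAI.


Formula: PAI = (V_T2 - V_T1) / (T2 - T1)
Volume increment = 337.2 - 136.7 = 200.5 m^3/ha
PAI = 200.5 / 15 = 13.37 m^3/ha/year

13.37


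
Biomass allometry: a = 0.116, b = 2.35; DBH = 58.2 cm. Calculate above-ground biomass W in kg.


Formula: W = a * DBH^b  (allometric power law)
DBH^b = 58.2^2.35 = 14046.5288
W = 0.116 * 14046.5288 = 1629.4 kg

1629.4


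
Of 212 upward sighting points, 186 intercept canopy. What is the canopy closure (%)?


Formula: Canopy closure = covered points / total points * 100
Closure = 186 / 212 * 100
Closure = 0.8774 * 100 = 87.7%

87.7


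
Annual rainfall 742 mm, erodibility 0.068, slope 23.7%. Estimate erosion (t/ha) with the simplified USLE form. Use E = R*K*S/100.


Formula: E = R * K * S / 100  (simplified USLE)
R * K = 742 * 0.068 = 50.456
E = 50.456 * 23.7 / 100 = 11.96 t/ha

11.96


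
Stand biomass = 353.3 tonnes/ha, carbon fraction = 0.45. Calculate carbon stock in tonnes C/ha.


Formula: Carbon Stock = Biomass * Carbon Fraction
C = 353.3 t/ha * 0.45
C = 159.0 t C/ha

159.0


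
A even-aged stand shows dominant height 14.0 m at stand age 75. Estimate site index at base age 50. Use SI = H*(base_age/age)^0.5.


Formula: SI = H_dom * (base_age / age)^0.5
Age ratio = 50 / 75 = 0.66667
sqrt(age_ratio) = 0.8165
SI = 14.0 * 0.8165 = 11.4 m

11.4


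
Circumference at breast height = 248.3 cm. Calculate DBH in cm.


Formula: DBH = C / pi
DBH = 248.3 / pi
pi = 3.14159...
DBH = 79.0 cm

79.0


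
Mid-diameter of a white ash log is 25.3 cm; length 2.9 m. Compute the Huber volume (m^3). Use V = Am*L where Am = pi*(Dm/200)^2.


Huber: V = Am * L,  Am = pi*(Dm/200)^2
Am = pi*(25.3/200)^2 = 0.050273 m^2
V = 0.050273*2.9 = 0.1458 m^3

0.1458


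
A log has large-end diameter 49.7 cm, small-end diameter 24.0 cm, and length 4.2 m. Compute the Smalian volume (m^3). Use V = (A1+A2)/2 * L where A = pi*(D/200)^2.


Smalian: V = (A1 + A2)/2 * L,  A = pi*(D/200)^2
A1 = pi*(49.7/200)^2 = 0.194 m^2
A2 = pi*(24.0/200)^2 = 0.045239 m^2
V = (0.194+0.045239)/2*4.2 = 0.5024 m^3

0.5024


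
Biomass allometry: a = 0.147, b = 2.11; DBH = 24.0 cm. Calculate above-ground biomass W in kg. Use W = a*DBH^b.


Formula: W = a * DBH^b  (allometric power law)
DBH^b = 24.0^2.11 = 817.0445
W = 0.147 * 817.0445 = 120.1 kg

120.1


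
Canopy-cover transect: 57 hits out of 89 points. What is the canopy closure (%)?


Formula: Canopy closure = covered points / total points * 100
Closure = 57 / 89 * 100
Closure = 0.6404 * 100 = 64.0%

64.0


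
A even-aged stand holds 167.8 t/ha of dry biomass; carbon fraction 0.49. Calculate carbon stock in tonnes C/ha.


Formula: Carbon Stock = Biomass * Carbon Fraction
C = 167.8 t/ha * 0.49
C = 82.2 t C/ha

82.2


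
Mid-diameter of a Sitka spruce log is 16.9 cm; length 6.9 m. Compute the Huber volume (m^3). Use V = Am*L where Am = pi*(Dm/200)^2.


Huber: V = Am * L,  Am = pi*(Dm/200)^2
Am = pi*(16.9/200)^2 = 0.022432 m^2
V = 0.022432*6.9 = 0.1548 m^3

0.1548


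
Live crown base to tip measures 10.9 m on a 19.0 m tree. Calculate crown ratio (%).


Formula: Crown Ratio = (Crown Length / Total Height) * 100
CR = (10.9 m / 19.0 m) * 100
CR = 0.5737 * 100 = 57.4%

57.4


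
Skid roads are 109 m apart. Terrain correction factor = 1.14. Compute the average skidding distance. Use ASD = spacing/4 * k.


Formula: ASD = (spacing / 4) * correction
Uncorrected distance = spacing / 4 = 109 / 4 = 27.25 m
ASD = 27.25 * 1.14 = 31 m

31


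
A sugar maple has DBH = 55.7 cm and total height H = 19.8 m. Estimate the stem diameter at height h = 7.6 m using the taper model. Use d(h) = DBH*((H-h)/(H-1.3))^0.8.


Taper: d(h) = DBH * ((H - h) / (H - 1.3))^0.8
Numerator = H - h = 19.8 - 7.6 = 12.2 m
Denominator = H - 1.3 = 19.8 - 1.3 = 18.5 m
Ratio = 12.2 / 18.5 = 0.65946
d = 55.7 * 0.65946^0.8 = 39.9 cm

39.9


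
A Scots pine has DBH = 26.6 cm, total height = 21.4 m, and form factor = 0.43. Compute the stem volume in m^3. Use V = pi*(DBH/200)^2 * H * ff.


Formula: V = pi * (DBH/200)^2 * H * ff
Radius = DBH/200 = 26.6/200 = 0.133 m
Radius^2 = 0.133^2 = 0.017689 m^2
V = pi * 0.017689 * 21.4 * 0.43
V = 0.511 m^3

0.511


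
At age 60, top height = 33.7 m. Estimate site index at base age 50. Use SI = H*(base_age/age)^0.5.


Formula: SI = H_dom * (base_age / age)^0.5
Age ratio = 50 / 60 = 0.83333
sqrt(age_ratio) = 0.91287
SI = 33.7 * 0.91287 = 30.8 m

30.8


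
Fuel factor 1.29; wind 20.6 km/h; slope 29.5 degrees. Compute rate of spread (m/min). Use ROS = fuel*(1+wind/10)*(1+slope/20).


Formula: ROS = fuel * (1 + wind/10) * (1 + slope/20)
Wind factor = 1 + 20.6/10 = 3.06
Slope factor = 1 + 29.5/20 = 2.475
ROS = 1.29 * 3.06 * 2.475 = 9.77 m/min

9.77


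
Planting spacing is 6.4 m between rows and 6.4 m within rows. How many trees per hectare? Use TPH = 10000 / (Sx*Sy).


Formula: TPH = 10000 m^2/ha / (spacing_x * spacing_y)
Area per tree = 6.4 m * 6.4 m = 40.96 m^2
TPH = 10000 / 40.96 = 244 trees/ha

244


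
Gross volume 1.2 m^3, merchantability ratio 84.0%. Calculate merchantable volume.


Formula: MV = V_total * (merchantable_pct / 100)
Merchantable fraction = 84.0% / 100 = 0.84
MV = 1.2 m^3 * 0.84 = 1.008 m^3

1.008


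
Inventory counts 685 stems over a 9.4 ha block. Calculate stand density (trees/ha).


Formula: Stand Density = N_trees / Area_ha
Density = 685 trees / 9.4 ha
Density = 73 trees/ha

73


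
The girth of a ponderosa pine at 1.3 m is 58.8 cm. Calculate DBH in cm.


Formula: DBH = C / pi
DBH = 58.8 / pi
pi = 3.14159...
DBH = 18.7 cm

18.7


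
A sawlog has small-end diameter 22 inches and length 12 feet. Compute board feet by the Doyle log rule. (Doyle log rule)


Doyle: BF = (D - 4)^2 * L / 16
Adjusted diameter = 22 - 4 = 18 in
(D-4)^2 = 18^2 = 324
BF = 324 * 12 / 16 = 243 BF

243


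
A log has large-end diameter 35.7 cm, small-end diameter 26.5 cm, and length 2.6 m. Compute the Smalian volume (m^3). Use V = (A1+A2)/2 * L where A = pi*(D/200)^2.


Smalian: V = (A1 + A2)/2 * L,  A = pi*(D/200)^2
A1 = pi*(35.7/200)^2 = 0.100098 m^2
A2 = pi*(26.5/200)^2 = 0.055155 m^2
V = (0.100098+0.055155)/2*2.6 = 0.2018 m^3

0.2018


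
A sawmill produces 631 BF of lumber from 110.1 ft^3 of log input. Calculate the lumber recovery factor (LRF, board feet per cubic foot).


Formula: LRF = Lumber Output (BF) / Log Input (ft^3)
LRF = 631 BF / 110.1 ft^3
LRF = 5.73 BF/ft^3

5.73


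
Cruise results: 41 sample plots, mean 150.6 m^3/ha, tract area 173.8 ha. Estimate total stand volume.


Formula: Total Volume = Mean Volume per ha * Total Area
Total Volume = 150.6 m^3/ha * 173.8 ha
Total Volume = 26174 m^3

26174


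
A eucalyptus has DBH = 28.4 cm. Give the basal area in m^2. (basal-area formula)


Formula: BA = pi * (DBH/2)^2 / 10000  (cm^2 to m^2)
Radius = DBH/2 = 28.4/2 = 14.2 cm
BA = pi * 14.2^2 / 10000
   = 633.4707 cm^2 / 10000
   = 0.0633 m^2

0.0633


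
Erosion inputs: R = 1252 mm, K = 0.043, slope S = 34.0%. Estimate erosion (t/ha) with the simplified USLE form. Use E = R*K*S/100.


Formula: E = R * K * S / 100  (simplified USLE)
R * K = 1252 * 0.043 = 53.836
E = 53.836 * 34.0 / 100 = 18.3 t/ha

18.3


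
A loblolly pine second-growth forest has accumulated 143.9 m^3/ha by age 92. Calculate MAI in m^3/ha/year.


Formula: MAI = Total Volume / Stand Age
MAI = 143.9 m^3/ha / 92 years
MAI = 1.56 m^3/ha/year

1.56


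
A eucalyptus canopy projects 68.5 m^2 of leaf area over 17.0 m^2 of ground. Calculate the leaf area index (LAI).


Formula: LAI = total leaf area / ground area  (dimensionless)
LAI = 68.5 m^2 / 17.0 m^2
LAI = 4.03

4.03


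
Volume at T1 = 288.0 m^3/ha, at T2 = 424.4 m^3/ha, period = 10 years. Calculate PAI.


Formula: PAI = (V_T2 - V_T1) / (T2 - T1)
Volume increment = 424.4 - 288.0 = 136.4 m^3/ha
PAI = 136.4 / 10 = 13.64 m^3/ha/year

13.64


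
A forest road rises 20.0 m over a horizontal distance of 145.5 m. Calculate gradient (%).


Formula: Gradient = rise / run * 100
Gradient = 20.0 / 145.5 * 100 = 13.7%

13.7


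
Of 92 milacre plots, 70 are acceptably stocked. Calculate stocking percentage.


Formula: Stocking % = stocked plots / total plots * 100
Stocking = 70 / 92 * 100
Stocking = 0.7609 * 100 = 76.1%

76.1


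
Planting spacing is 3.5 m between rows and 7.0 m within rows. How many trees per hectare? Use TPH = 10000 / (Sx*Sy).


Formula: TPH = 10000 m^2/ha / (spacing_x * spacing_y)
Area per tree = 3.5 m * 7.0 m = 24.5 m^2
TPH = 10000 / 24.5 = 408 trees/ha

408


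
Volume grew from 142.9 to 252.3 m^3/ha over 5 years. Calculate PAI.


Formula: PAI = (V_T2 - V_T1) / (T2 - T1)
Volume increment = 252.3 - 142.9 = 109.4 m^3/ha
PAI = 109.4 / 5 = 21.88 m^3/ha/year

21.88


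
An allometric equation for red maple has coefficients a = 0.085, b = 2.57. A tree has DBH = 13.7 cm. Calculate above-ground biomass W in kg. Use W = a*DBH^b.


Formula: W = a * DBH^b  (allometric power law)
DBH^b = 13.7^2.57 = 834.3953
W = 0.085 * 834.3953 = 70.9 kg

70.9


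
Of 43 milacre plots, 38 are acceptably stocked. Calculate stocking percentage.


Formula: Stocking % = stocked plots / total plots * 100
Stocking = 38 / 43 * 100
Stocking = 0.8837 * 100 = 88.4%

88.4


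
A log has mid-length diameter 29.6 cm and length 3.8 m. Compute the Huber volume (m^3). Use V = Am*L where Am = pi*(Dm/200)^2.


Huber: V = Am * L,  Am = pi*(Dm/200)^2
Am = pi*(29.6/200)^2 = 0.068813 m^2
V = 0.068813*3.8 = 0.2615 m^3

0.2615


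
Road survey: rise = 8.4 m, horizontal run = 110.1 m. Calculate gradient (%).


Formula: Gradient = rise / run * 100
Gradient = 8.4 / 110.1 * 100 = 7.6%

7.6


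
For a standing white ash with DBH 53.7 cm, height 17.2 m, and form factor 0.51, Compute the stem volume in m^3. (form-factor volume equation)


Formula: V = pi * (DBH/200)^2 * H * ff
Radius = DBH/200 = 53.7/200 = 0.2685 m
Radius^2 = 0.2685^2 = 0.07209225 m^2
V = pi * 0.07209225 * 17.2 * 0.51
V = 1.987 m^3

1.987


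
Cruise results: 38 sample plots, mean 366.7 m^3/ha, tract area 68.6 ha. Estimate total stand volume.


Formula: Total Volume = Mean Volume per ha * Total Area
Total Volume = 366.7 m^3/ha * 68.6 ha
Total Volume = 25156 m^3

25156


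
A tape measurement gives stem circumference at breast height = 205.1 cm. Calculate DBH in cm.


Formula: DBH = C / pi
DBH = 205.1 / pi
pi = 3.14159...
DBH = 65.3 cm

65.3


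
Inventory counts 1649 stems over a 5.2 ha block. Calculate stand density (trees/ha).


Formula: Stand Density = N_trees / Area_ha
Density = 1649 trees / 5.2 ha
Density = 317 trees/ha

317


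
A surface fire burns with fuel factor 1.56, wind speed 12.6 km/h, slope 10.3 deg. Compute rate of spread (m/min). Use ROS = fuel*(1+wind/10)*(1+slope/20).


Formula: ROS = fuel * (1 + wind/10) * (1 + slope/20)
Wind factor = 1 + 12.6/10 = 2.26
Slope factor = 1 + 10.3/20 = 1.515
ROS = 1.56 * 2.26 * 1.515 = 5.34 m/min

5.34


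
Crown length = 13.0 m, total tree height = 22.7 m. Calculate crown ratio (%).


Formula: Crown Ratio = (Crown Length / Total Height) * 100
CR = (13.0 m / 22.7 m) * 100
CR = 0.5727 * 100 = 57.3%

57.3


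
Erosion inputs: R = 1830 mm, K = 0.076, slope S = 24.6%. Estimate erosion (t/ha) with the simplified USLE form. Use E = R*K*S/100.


Formula: E = R * K * S / 100  (simplified USLE)
R * K = 1830 * 0.076 = 139.08
E = 139.08 * 24.6 / 100 = 34.21 t/ha

34.21


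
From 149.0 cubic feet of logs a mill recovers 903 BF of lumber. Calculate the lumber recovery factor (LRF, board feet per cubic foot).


Formula: LRF = Lumber Output (BF) / Log Input (ft^3)
LRF = 903 BF / 149.0 ft^3
LRF = 6.06 BF/ft^3

6.06


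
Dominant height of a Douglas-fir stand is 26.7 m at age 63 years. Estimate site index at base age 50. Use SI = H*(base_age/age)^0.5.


Formula: SI = H_dom * (base_age / age)^0.5
Age ratio = 50 / 63 = 0.79365
sqrt(age_ratio) = 0.89087
SI = 26.7 * 0.89087 = 23.8 m

23.8


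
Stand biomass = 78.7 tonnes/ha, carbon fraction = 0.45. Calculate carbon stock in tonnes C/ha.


Formula: Carbon Stock = Biomass * Carbon Fraction
C = 78.7 t/ha * 0.45
C = 35.4 t C/ha

35.4


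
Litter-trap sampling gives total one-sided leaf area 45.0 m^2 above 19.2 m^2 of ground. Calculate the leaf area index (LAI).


Formula: LAI = total leaf area / ground area  (dimensionless)
LAI = 45.0 m^2 / 19.2 m^2
LAI = 2.34

2.34


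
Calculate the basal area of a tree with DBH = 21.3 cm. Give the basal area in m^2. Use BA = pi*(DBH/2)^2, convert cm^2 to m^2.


Formula: BA = pi * (DBH/2)^2 / 10000  (cm^2 to m^2)
Radius = DBH/2 = 21.3/2 = 10.65 cm
BA = pi * 10.65^2 / 10000
   = 356.3273 cm^2 / 10000
   = 0.0356 m^2

0.0356


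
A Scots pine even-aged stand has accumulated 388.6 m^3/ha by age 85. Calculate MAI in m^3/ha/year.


Formula: MAI = Total Volume / Stand Age
MAI = 388.6 m^3/ha / 85 years
MAI = 4.57 m^3/ha/year

4.57


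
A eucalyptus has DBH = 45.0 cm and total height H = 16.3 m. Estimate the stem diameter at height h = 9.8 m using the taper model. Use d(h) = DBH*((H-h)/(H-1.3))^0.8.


Taper: d(h) = DBH * ((H - h) / (H - 1.3))^0.8
Numerator = H - h = 16.3 - 9.8 = 6.5 m
Denominator = H - 1.3 = 16.3 - 1.3 = 15.0 m
Ratio = 6.5 / 15.0 = 0.43333
d = 45.0 * 0.43333^0.8 = 23.0 cm

23.0


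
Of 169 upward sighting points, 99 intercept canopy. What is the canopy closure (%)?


Formula: Canopy closure = covered points / total points * 100
Closure = 99 / 169 * 100
Closure = 0.5858 * 100 = 58.6%

58.6


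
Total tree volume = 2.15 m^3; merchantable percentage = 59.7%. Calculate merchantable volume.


Formula: MV = V_total * (merchantable_pct / 100)
Merchantable fraction = 59.7% / 100 = 0.597
MV = 2.15 m^3 * 0.597 = 1.284 m^3

1.284


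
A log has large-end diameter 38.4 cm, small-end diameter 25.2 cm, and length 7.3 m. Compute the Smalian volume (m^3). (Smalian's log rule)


Smalian: V = (A1 + A2)/2 * L,  A = pi*(D/200)^2
A1 = pi*(38.4/200)^2 = 0.115812 m^2
A2 = pi*(25.2/200)^2 = 0.049876 m^2
V = (0.115812+0.049876)/2*7.3 = 0.6048 m^3

0.6048


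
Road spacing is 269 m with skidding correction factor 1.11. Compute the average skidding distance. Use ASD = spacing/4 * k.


Formula: ASD = (spacing / 4) * correction
Uncorrected distance = spacing / 4 = 269 / 4 = 67.25 m
ASD = 67.25 * 1.11 = 75 m

75


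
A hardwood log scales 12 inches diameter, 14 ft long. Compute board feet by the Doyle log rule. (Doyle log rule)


Doyle: BF = (D - 4)^2 * L / 16
Adjusted diameter = 12 - 4 = 8 in
(D-4)^2 = 8^2 = 64
BF = 64 * 14 / 16 = 56 BF

56


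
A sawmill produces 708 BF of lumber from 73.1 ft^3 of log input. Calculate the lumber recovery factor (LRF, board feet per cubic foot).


Formula: LRF = Lumber Output (BF) / Log Input (ft^3)
LRF = 708 BF / 73.1 ft^3
LRF = 9.69 BF/ft^3

9.69


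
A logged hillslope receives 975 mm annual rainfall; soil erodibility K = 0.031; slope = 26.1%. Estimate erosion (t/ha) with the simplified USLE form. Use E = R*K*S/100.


Formula: E = R * K * S / 100  (simplified USLE)
R * K = 975 * 0.031 = 30.225
E = 30.225 * 26.1 / 100 = 7.89 t/ha

7.89


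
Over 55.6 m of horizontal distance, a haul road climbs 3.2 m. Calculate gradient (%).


Formula: Gradient = rise / run * 100
Gradient = 3.2 / 55.6 * 100 = 5.8%

5.8


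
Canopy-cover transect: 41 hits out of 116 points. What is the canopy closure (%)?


Formula: Canopy closure = covered points / total points * 100
Closure = 41 / 116 * 100
Closure = 0.3534 * 100 = 35.3%

35.3


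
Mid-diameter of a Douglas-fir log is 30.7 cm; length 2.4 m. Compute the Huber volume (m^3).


Huber: V = Am * L,  Am = pi*(Dm/200)^2
Am = pi*(30.7/200)^2 = 0.074023 m^2
V = 0.074023*2.4 = 0.1777 m^3

0.1777


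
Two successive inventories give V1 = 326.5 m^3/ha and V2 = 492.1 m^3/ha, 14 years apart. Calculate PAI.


Formula: PAI = (V_T2 - V_T1) / (T2 - T1)
Volume increment = 492.1 - 326.5 = 165.6 m^3/ha
PAI = 165.6 / 14 = 11.83 m^3/ha/year

11.83


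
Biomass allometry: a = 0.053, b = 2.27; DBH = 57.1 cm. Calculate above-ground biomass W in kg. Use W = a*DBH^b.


Formula: W = a * DBH^b  (allometric power law)
DBH^b = 57.1^2.27 = 9717.7107
W = 0.053 * 9717.7107 = 515.0 kg

515.0


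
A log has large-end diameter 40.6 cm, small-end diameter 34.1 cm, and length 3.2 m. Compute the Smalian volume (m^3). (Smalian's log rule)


Smalian: V = (A1 + A2)/2 * L,  A = pi*(D/200)^2
A1 = pi*(40.6/200)^2 = 0.129462 m^2
A2 = pi*(34.1/200)^2 = 0.091327 m^2
V = (0.129462+0.091327)/2*3.2 = 0.3533 m^3

0.3533


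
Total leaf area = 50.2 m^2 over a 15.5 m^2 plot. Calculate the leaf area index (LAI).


Formula: LAI = total leaf area / ground area  (dimensionless)
LAI = 50.2 m^2 / 15.5 m^2
LAI = 3.24

3.24


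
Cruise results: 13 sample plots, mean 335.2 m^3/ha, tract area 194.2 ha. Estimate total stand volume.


Formula: Total Volume = Mean Volume per ha * Total Area
Total Volume = 335.2 m^3/ha * 194.2 ha
Total Volume = 65096 m^3

65096


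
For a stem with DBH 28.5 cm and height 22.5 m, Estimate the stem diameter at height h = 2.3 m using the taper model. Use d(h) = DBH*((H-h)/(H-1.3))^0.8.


Taper: d(h) = DBH * ((H - h) / (H - 1.3))^0.8
Numerator = H - h = 22.5 - 2.3 = 20.2 m
Denominator = H - 1.3 = 22.5 - 1.3 = 21.2 m
Ratio = 20.2 / 21.2 = 0.95283
d = 28.5 * 0.95283^0.8 = 27.4 cm

27.4


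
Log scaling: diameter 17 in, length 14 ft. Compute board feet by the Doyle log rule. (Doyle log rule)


Doyle: BF = (D - 4)^2 * L / 16
Adjusted diameter = 17 - 4 = 13 in
(D-4)^2 = 13^2 = 169
BF = 169 * 14 / 16 = 148 BF

148


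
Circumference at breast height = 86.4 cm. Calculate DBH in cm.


Formula: DBH = C / pi
DBH = 86.4 / pi
pi = 3.14159...
DBH = 27.5 cm

27.5


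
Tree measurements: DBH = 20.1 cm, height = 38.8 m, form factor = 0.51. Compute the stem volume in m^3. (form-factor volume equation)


Formula: V = pi * (DBH/200)^2 * H * ff
Radius = DBH/200 = 20.1/200 = 0.1005 m
Radius^2 = 0.1005^2 = 0.01010025 m^2
V = pi * 0.01010025 * 38.8 * 0.51
V = 0.628 m^3

0.628


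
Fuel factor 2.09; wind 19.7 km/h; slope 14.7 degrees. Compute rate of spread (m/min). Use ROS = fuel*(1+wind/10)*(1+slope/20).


Formula: ROS = fuel * (1 + wind/10) * (1 + slope/20)
Wind factor = 1 + 19.7/10 = 2.97
Slope factor = 1 + 14.7/20 = 1.735
ROS = 2.09 * 2.97 * 1.735 = 10.77 m/min

10.77


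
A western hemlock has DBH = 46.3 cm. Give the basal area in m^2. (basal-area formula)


Formula: BA = pi * (DBH/2)^2 / 10000  (cm^2 to m^2)
Radius = DBH/2 = 46.3/2 = 23.15 cm
BA = pi * 23.15^2 / 10000
   = 1683.6502 cm^2 / 10000
   = 0.1684 m^2

0.1684


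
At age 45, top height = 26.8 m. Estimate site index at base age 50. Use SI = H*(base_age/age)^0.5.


Formula: SI = H_dom * (base_age / age)^0.5
Age ratio = 50 / 45 = 1.11111
sqrt(age_ratio) = 1.05409
SI = 26.8 * 1.05409 = 28.2 m

28.2


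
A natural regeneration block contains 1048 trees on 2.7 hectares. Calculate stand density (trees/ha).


Formula: Stand Density = N_trees / Area_ha
Density = 1048 trees / 2.7 ha
Density = 388 trees/ha

388


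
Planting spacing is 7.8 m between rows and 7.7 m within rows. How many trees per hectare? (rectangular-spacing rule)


Formula: TPH = 10000 m^2/ha / (spacing_x * spacing_y)
Area per tree = 7.8 m * 7.7 m = 60.06 m^2
TPH = 10000 / 60.06 = 167 trees/ha

167


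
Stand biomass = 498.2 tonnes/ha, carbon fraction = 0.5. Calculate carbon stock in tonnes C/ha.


Formula: Carbon Stock = Biomass * Carbon Fraction
C = 498.2 t/ha * 0.5
C = 249.1 t C/ha

249.1


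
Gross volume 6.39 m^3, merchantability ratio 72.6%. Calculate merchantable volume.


Formula: MV = V_total * (merchantable_pct / 100)
Merchantable fraction = 72.6% / 100 = 0.726
MV = 6.39 m^3 * 0.726 = 4.639 m^3

4.639


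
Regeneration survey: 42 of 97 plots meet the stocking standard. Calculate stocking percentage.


Formula: Stocking % = stocked plots / total plots * 100
Stocking = 42 / 97 * 100
Stocking = 0.433 * 100 = 43.3%

43.3


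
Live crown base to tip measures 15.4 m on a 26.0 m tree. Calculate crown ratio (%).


Formula: Crown Ratio = (Crown Length / Total Height) * 100
CR = (15.4 m / 26.0 m) * 100
CR = 0.5923 * 100 = 59.2%

59.2


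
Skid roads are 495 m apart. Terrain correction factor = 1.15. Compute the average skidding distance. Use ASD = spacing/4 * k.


Formula: ASD = (spacing / 4) * correction
Uncorrected distance = spacing / 4 = 495 / 4 = 123.75 m
ASD = 123.75 * 1.15 = 142 m

142


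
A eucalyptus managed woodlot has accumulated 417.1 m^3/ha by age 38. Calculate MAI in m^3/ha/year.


Formula: MAI = Total Volume / Stand Age
MAI = 417.1 m^3/ha / 38 years
MAI = 10.98 m^3/ha/year

10.98


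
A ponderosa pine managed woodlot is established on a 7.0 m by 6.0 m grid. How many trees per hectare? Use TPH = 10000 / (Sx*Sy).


Formula: TPH = 10000 m^2/ha / (spacing_x * spacing_y)
Area per tree = 7.0 m * 6.0 m = 42.0 m^2
TPH = 10000 / 42.0 = 238 trees/ha

238


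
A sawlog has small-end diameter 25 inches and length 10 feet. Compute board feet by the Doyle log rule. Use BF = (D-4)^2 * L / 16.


Doyle: BF = (D - 4)^2 * L / 16
Adjusted diameter = 25 - 4 = 21 in
(D-4)^2 = 21^2 = 441
BF = 441 * 10 / 16 = 276 BF

276


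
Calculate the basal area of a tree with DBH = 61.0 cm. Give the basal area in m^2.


Formula: BA = pi * (DBH/2)^2 / 10000  (cm^2 to m^2)
Radius = DBH/2 = 61.0/2 = 30.5 cm
BA = pi * 30.5^2 / 10000
   = 2922.4666 cm^2 / 10000
   = 0.2922 m^2

0.2922


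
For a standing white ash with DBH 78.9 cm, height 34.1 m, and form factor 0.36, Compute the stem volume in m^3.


Formula: V = pi * (DBH/200)^2 * H * ff
Radius = DBH/200 = 78.9/200 = 0.3945 m
Radius^2 = 0.3945^2 = 0.15563025 m^2
V = pi * 0.15563025 * 34.1 * 0.36
V = 6.002 m^3

6.002


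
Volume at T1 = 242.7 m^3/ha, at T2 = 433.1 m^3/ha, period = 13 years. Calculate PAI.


Formula: PAI = (V_T2 - V_T1) / (T2 - T1)
Volume increment = 433.1 - 242.7 = 190.4 m^3/ha
PAI = 190.4 / 13 = 14.65 m^3/ha/year

14.65


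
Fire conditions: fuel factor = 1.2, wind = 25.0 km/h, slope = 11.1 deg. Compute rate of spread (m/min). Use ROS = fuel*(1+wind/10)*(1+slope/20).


Formula: ROS = fuel * (1 + wind/10) * (1 + slope/20)
Wind factor = 1 + 25.0/10 = 3.5
Slope factor = 1 + 11.1/20 = 1.555
ROS = 1.2 * 3.5 * 1.555 = 6.53 m/min

6.53


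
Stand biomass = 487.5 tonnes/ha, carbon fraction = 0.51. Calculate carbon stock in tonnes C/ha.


Formula: Carbon Stock = Biomass * Carbon Fraction
C = 487.5 t/ha * 0.51
C = 248.6 t C/ha

248.6


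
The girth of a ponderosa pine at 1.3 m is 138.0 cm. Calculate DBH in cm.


Formula: DBH = C / pi
DBH = 138.0 / pi
pi = 3.14159...
DBH = 43.9 cm

43.9


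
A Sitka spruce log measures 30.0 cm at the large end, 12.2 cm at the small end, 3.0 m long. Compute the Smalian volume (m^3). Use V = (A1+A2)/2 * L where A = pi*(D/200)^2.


Smalian: V = (A1 + A2)/2 * L,  A = pi*(D/200)^2
A1 = pi*(30.0/200)^2 = 0.070686 m^2
A2 = pi*(12.2/200)^2 = 0.01169 m^2
V = (0.070686+0.01169)/2*3.0 = 0.1236 m^3

0.1236


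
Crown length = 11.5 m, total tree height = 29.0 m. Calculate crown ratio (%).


Formula: Crown Ratio = (Crown Length / Total Height) * 100
CR = (11.5 m / 29.0 m) * 100
CR = 0.3966 * 100 = 39.7%

39.7


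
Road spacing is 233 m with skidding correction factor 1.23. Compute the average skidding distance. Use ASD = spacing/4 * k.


Formula: ASD = (spacing / 4) * correction
Uncorrected distance = spacing / 4 = 233 / 4 = 58.25 m
ASD = 58.25 * 1.23 = 72 m

72


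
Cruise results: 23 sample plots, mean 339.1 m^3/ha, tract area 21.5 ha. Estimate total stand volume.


Formula: Total Volume = Mean Volume per ha * Total Area
Total Volume = 339.1 m^3/ha * 21.5 ha
Total Volume = 7291 m^3

7291


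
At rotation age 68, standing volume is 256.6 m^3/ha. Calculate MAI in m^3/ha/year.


Formula: MAI = Total Volume / Stand Age
MAI = 256.6 m^3/ha / 68 years
MAI = 3.77 m^3/ha/year

3.77


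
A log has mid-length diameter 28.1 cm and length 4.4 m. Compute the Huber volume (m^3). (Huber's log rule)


Huber: V = Am * L,  Am = pi*(Dm/200)^2
Am = pi*(28.1/200)^2 = 0.062016 m^2
V = 0.062016*4.4 = 0.2729 m^3

0.2729


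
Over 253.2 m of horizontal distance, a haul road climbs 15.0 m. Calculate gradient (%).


Formula: Gradient = rise / run * 100
Gradient = 15.0 / 253.2 * 100 = 5.9%

5.9


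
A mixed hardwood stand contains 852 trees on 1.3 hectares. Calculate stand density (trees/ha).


Formula: Stand Density = N_trees / Area_ha
Density = 852 trees / 1.3 ha
Density = 655 trees/ha

655


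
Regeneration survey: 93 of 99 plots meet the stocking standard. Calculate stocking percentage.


Formula: Stocking % = stocked plots / total plots * 100
Stocking = 93 / 99 * 100
Stocking = 0.9394 * 100 = 93.9%

93.9


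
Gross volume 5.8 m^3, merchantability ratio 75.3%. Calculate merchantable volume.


Formula: MV = V_total * (merchantable_pct / 100)
Merchantable fraction = 75.3% / 100 = 0.753
MV = 5.8 m^3 * 0.753 = 4.367 m^3

4.367


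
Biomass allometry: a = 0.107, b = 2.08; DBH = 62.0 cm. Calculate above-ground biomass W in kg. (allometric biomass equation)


Formula: W = a * DBH^b  (allometric power law)
DBH^b = 62.0^2.08 = 5347.7945
W = 0.107 * 5347.7945 = 572.2 kg

572.2


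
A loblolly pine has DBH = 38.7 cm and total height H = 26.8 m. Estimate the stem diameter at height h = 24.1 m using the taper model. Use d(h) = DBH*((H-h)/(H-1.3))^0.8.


Taper: d(h) = DBH * ((H - h) / (H - 1.3))^0.8
Numerator = H - h = 26.8 - 24.1 = 2.7 m
Denominator = H - 1.3 = 26.8 - 1.3 = 25.5 m
Ratio = 2.7 / 25.5 = 0.10588
d = 38.7 * 0.10588^0.8 = 6.4 cm

6.4


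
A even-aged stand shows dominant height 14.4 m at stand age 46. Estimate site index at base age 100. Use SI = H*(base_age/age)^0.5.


Formula: SI = H_dom * (base_age / age)^0.5
Age ratio = 100 / 46 = 2.17391
sqrt(age_ratio) = 1.47442
SI = 14.4 * 1.47442 = 21.2 m

21.2


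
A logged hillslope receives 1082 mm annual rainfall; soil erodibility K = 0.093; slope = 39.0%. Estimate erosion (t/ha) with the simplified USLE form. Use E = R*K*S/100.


Formula: E = R * K * S / 100  (simplified USLE)
R * K = 1082 * 0.093 = 100.626
E = 100.626 * 39.0 / 100 = 39.24 t/ha

39.24


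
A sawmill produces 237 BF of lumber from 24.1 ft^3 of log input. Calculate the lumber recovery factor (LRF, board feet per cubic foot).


Formula: LRF = Lumber Output (BF) / Log Input (ft^3)
LRF = 237 BF / 24.1 ft^3
LRF = 9.83 BF/ft^3

9.83


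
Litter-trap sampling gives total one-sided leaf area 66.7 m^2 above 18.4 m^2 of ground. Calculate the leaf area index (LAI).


Formula: LAI = total leaf area / ground area  (dimensionless)
LAI = 66.7 m^2 / 18.4 m^2
LAI = 3.63

3.63


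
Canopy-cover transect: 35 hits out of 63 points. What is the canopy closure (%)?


Formula: Canopy closure = covered points / total points * 100
Closure = 35 / 63 * 100
Closure = 0.5556 * 100 = 55.6%

55.6


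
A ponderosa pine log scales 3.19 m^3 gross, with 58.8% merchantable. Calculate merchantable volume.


Formula: MV = V_total * (merchantable_pct / 100)
Merchantable fraction = 58.8% / 100 = 0.588
MV = 3.19 m^3 * 0.588 = 1.876 m^3

1.876


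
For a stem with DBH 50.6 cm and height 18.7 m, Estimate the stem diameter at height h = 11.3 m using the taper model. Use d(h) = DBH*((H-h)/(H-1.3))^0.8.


Taper: d(h) = DBH * ((H - h) / (H - 1.3))^0.8
Numerator = H - h = 18.7 - 11.3 = 7.4 m
Denominator = H - 1.3 = 18.7 - 1.3 = 17.4 m
Ratio = 7.4 / 17.4 = 0.42529
d = 50.6 * 0.42529^0.8 = 25.5 cm

25.5


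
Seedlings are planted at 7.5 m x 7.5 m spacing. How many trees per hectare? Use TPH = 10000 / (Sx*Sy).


Formula: TPH = 10000 m^2/ha / (spacing_x * spacing_y)
Area per tree = 7.5 m * 7.5 m = 56.25 m^2
TPH = 10000 / 56.25 = 178 trees/ha

178


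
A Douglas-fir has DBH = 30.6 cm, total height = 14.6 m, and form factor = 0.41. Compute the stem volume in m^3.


Formula: V = pi * (DBH/200)^2 * H * ff
Radius = DBH/200 = 30.6/200 = 0.153 m
Radius^2 = 0.153^2 = 0.023409 m^2
V = pi * 0.023409 * 14.6 * 0.41
V = 0.44 m^3

0.44


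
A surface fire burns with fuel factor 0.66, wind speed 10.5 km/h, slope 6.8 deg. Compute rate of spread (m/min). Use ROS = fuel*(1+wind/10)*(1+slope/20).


Formula: ROS = fuel * (1 + wind/10) * (1 + slope/20)
Wind factor = 1 + 10.5/10 = 2.05
Slope factor = 1 + 6.8/20 = 1.34
ROS = 0.66 * 2.05 * 1.34 = 1.81 m/min

1.81


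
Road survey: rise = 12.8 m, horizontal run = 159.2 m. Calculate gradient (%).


Formula: Gradient = rise / run * 100
Gradient = 12.8 / 159.2 * 100 = 8.0%

8.0


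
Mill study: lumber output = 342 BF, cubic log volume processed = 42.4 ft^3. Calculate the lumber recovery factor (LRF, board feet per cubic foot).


Formula: LRF = Lumber Output (BF) / Log Input (ft^3)
LRF = 342 BF / 42.4 ft^3
LRF = 8.07 BF/ft^3

8.07


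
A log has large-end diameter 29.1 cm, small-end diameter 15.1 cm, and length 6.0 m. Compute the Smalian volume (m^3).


Smalian: V = (A1 + A2)/2 * L,  A = pi*(D/200)^2
A1 = pi*(29.1/200)^2 = 0.066508 m^2
A2 = pi*(15.1/200)^2 = 0.017908 m^2
V = (0.066508+0.017908)/2*6.0 = 0.2532 m^3

0.2532


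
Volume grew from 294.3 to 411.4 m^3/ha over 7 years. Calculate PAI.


Formula: PAI = (V_T2 - V_T1) / (T2 - T1)
Volume increment = 411.4 - 294.3 = 117.1 m^3/ha
PAI = 117.1 / 7 = 16.73 m^3/ha/year

16.73


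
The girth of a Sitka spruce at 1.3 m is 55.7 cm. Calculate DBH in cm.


Formula: DBH = C / pi
DBH = 55.7 / pi
pi = 3.14159...
DBH = 17.7 cm

17.7


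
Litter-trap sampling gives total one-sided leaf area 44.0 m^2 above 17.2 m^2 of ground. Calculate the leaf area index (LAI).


Formula: LAI = total leaf area / ground area  (dimensionless)
LAI = 44.0 m^2 / 17.2 m^2
LAI = 2.56

2.56


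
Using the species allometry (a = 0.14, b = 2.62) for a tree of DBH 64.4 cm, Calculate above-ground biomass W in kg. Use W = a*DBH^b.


Formula: W = a * DBH^b  (allometric power law)
DBH^b = 64.4^2.62 = 54863.1795
W = 0.14 * 54863.1795 = 7680.8 kg

7680.8


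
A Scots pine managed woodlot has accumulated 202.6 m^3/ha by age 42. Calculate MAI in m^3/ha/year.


Formula: MAI = Total Volume / Stand Age
MAI = 202.6 m^3/ha / 42 years
MAI = 4.82 m^3/ha/year

4.82


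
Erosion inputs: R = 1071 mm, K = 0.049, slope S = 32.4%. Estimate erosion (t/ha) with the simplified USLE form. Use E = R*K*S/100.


Formula: E = R * K * S / 100  (simplified USLE)
R * K = 1071 * 0.049 = 52.479
E = 52.479 * 32.4 / 100 = 17.0 t/ha

17.0


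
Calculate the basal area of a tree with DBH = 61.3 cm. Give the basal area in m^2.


Formula: BA = pi * (DBH/2)^2 / 10000  (cm^2 to m^2)
Radius = DBH/2 = 61.3/2 = 30.65 cm
BA = pi * 30.65^2 / 10000
   = 2951.2828 cm^2 / 10000
   = 0.2951 m^2

0.2951


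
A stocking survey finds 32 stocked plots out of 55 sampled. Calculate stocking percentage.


Formula: Stocking % = stocked plots / total plots * 100
Stocking = 32 / 55 * 100
Stocking = 0.5818 * 100 = 58.2%

58.2


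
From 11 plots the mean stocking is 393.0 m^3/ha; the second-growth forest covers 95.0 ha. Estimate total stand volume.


Formula: Total Volume = Mean Volume per ha * Total Area
Total Volume = 393.0 m^3/ha * 95.0 ha
Total Volume = 37335 m^3

37335


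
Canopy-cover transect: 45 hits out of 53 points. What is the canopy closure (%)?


Formula: Canopy closure = covered points / total points * 100
Closure = 45 / 53 * 100
Closure = 0.8491 * 100 = 84.9%

84.9


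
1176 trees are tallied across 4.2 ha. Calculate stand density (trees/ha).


Formula: Stand Density = N_trees / Area_ha
Density = 1176 trees / 4.2 ha
Density = 280 trees/ha

280


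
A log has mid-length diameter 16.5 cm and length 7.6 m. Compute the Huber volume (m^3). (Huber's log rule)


Huber: V = Am * L,  Am = pi*(Dm/200)^2
Am = pi*(16.5/200)^2 = 0.021382 m^2
V = 0.021382*7.6 = 0.1625 m^3

0.1625


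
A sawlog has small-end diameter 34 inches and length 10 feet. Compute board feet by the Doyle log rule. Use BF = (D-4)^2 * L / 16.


Doyle: BF = (D - 4)^2 * L / 16
Adjusted diameter = 34 - 4 = 30 in
(D-4)^2 = 30^2 = 900
BF = 900 * 10 / 16 = 563 BF

563


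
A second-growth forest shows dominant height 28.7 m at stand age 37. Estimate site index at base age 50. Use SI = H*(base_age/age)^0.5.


Formula: SI = H_dom * (base_age / age)^0.5
Age ratio = 50 / 37 = 1.35135
sqrt(age_ratio) = 1.16248
SI = 28.7 * 1.16248 = 33.4 m

33.4


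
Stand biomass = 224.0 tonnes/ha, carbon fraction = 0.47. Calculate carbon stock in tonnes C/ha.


Formula: Carbon Stock = Biomass * Carbon Fraction
C = 224.0 t/ha * 0.47
C = 105.3 t C/ha

105.3


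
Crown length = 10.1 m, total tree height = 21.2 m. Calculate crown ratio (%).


Formula: Crown Ratio = (Crown Length / Total Height) * 100
CR = (10.1 m / 21.2 m) * 100
CR = 0.4764 * 100 = 47.6%

47.6


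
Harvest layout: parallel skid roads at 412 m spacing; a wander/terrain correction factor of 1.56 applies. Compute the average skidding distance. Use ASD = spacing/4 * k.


Formula: ASD = (spacing / 4) * correction
Uncorrected distance = spacing / 4 = 412 / 4 = 103 m
ASD = 103 * 1.56 = 161 m

161


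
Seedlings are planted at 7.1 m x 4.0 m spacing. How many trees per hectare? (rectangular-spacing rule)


Formula: TPH = 10000 m^2/ha / (spacing_x * spacing_y)
Area per tree = 7.1 m * 4.0 m = 28.4 m^2
TPH = 10000 / 28.4 = 352 trees/ha

352


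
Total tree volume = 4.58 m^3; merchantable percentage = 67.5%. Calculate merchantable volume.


Formula: MV = V_total * (merchantable_pct / 100)
Merchantable fraction = 67.5% / 100 = 0.675
MV = 4.58 m^3 * 0.675 = 3.092 m^3

3.092
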